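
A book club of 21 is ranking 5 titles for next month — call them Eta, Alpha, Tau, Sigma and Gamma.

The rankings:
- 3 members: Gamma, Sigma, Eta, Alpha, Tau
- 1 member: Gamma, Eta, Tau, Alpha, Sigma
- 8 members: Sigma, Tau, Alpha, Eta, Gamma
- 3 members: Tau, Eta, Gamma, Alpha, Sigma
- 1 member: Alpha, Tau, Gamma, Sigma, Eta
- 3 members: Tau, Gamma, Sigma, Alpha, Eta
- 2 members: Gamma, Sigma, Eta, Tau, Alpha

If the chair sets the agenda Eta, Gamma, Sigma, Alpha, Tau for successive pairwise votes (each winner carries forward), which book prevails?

Sigma

Round 1: Eta vs Gamma — 11–10, Eta advances.
Round 2: Eta vs Sigma — 4–17, Sigma advances.
Round 3: Sigma vs Alpha — 16–5, Sigma advances.
Round 4: Sigma vs Tau — 13–8, Sigma advances.
Sigma survives the agenda.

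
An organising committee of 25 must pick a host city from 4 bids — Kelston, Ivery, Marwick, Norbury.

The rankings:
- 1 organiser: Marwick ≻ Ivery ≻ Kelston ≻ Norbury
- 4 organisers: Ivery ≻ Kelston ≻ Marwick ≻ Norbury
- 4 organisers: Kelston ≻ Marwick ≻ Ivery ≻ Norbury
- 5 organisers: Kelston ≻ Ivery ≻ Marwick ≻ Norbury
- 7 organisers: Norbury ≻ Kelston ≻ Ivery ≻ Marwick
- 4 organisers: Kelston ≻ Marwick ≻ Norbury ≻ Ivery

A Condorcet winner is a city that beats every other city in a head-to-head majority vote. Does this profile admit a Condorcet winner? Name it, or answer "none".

Kelston

Head-to-head results (25 organisers):
Kelston vs Ivery: Kelston wins 20–5.
Kelston vs Marwick: Kelston wins 24–1.
Kelston–Norbury: Kelston 18–7.
Ivery vs Marwick: Ivery wins 16–9.
Ivery vs Norbury: Ivery, 14–11.
Marwick vs Norbury: Marwick, 18–7.
Kelston beats each of Ivery, Marwick, Norbury — Kelston is the Condorcet winner.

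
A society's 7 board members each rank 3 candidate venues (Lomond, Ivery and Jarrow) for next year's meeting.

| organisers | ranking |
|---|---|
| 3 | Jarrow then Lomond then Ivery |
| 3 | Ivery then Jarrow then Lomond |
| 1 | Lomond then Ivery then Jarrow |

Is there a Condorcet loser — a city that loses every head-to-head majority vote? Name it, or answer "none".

Pairwise majorities:
Lomond vs Ivery: 3+1 = 4 for Lomond, 3 for Ivery — Lomond by 4–3.
Lomond vs Jarrow: Jarrow, 6–1.
Ivery vs Jarrow: Ivery wins 4–3.
Each city has at least one pairwise win (Lomond beats Ivery; Ivery beats Jarrow; Jarrow beats Lomond) — no Condorcet loser.

none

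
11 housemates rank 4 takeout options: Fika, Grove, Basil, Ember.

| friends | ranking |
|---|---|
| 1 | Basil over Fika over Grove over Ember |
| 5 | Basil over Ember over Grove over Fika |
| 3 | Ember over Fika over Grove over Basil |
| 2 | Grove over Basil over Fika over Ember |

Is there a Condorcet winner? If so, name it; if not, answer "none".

Check each pair by majority over 11 ballots:
Fika vs Grove: Grove wins 7–4.
Fika vs Basil: Fika preferred on 3 ballots; Basil wins 8–3.
Fika vs Ember: Fika preferred on 1+2 = 3 ballots; Ember wins 8–3.
Grove vs Basil: Basil, 6–5.
Grove–Ember: Ember 8–3.
Basil vs Ember: 8 to 3, Basil.
Basil wins every pairwise contest, so Basil is the Condorcet winner.

Basil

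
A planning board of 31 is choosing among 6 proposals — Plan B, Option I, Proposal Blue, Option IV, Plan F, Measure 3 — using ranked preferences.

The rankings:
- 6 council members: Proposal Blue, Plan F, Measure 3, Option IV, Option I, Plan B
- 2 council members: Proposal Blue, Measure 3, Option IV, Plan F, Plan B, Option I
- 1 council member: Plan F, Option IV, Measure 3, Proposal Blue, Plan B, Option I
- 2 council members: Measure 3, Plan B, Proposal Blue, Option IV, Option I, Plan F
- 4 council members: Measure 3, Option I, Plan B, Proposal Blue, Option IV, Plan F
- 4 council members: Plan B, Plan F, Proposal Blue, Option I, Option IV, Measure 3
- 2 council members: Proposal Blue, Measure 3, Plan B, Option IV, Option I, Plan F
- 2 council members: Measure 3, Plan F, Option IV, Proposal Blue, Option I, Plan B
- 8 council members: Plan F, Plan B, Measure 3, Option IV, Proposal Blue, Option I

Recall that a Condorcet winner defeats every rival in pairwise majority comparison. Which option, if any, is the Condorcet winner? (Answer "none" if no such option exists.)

none

Check each pair by majority over 31 ballots:
Plan B vs Option I: 2+1+2+4+2+8 = 19 for Plan B, 12 for Option I — Plan B by 19–12.
Plan B vs Proposal Blue: Plan B preferred on 2+4+4+8 = 18 ballots; Plan B wins 18–13.
Plan B vs Option IV: 20 to 11, Plan B.
Plan B vs Plan F: 12 to 19, Plan F.
Plan B vs Measure 3: Plan B is ranked higher on 4+8 = 12 ballots, Measure 3 on 19. Measure 3 wins 19–12.
Option I vs Proposal Blue: 4 for Option I, 27 for Proposal Blue — Proposal Blue by 27–4.
Option I vs Option IV: Option I is ranked higher on 4+4 = 8 ballots, Option IV on 23. Option IV wins 23–8.
Option I vs Plan F: 2+4+2 = 8 for Option I, 23 for Plan F — Plan F by 23–8.
Option I vs Measure 3: Option I is ranked higher on 4 ballots, Measure 3 on 27. Measure 3 wins 27–4.
Proposal Blue vs Option IV: 6+2+2+4+4+2 = 20 for Proposal Blue, 11 for Option IV — Proposal Blue by 20–11.
Proposal Blue vs Plan F: 16 to 15, Proposal Blue.
Proposal Blue vs Measure 3: 6+2+4+2 = 14 for Proposal Blue, 17 for Measure 3 — Measure 3 by 17–14.
Option IV vs Plan F: 2+2+4+2 = 10 for Option IV, 21 for Plan F — Plan F by 21–10.
Option IV vs Measure 3: 1+4 = 5 for Option IV, 26 for Measure 3 — Measure 3 by 26–5.
Plan F vs Measure 3: 6+1+4+8 = 19 for Plan F, 12 for Measure 3 — Plan F by 19–12.
Every option loses at least once (Plan B loses to Plan F; Option I loses to Plan B; Proposal Blue loses to Plan B; Option IV loses to Plan B; Plan F loses to Proposal Blue; Measure 3 loses to Plan F). The majority relation contains the cycle Plan B → Proposal Blue → Plan F → Plan B, so there is no Condorcet winner.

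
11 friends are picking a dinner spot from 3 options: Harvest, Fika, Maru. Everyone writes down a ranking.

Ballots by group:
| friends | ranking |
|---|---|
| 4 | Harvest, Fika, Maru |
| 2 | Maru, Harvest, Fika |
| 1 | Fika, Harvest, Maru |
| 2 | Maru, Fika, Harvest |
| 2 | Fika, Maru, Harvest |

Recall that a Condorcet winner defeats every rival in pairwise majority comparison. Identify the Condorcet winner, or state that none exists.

none

Check each pair by majority over 11 ballots:
Harvest vs Fika: Harvest wins 6–5.
Harvest vs Maru: Maru wins 6–5.
Fika vs Maru: Fika wins 7–4.
Each restaurant drops at least one matchup (Harvest loses to Maru; Fika loses to Harvest; Maru loses to Fika); the cycle Harvest > Fika > Maru > Harvest rules out a Condorcet winner.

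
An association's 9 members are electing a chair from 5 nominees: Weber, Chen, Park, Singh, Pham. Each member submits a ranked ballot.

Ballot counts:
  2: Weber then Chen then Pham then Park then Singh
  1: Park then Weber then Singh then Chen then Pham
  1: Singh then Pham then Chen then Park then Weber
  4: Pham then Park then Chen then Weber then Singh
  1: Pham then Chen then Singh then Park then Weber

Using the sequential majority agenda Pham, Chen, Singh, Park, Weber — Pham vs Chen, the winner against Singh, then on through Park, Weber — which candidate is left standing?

Pham

Round 1: Pham vs Chen — 6–3, Pham advances.
Round 2: Pham vs Singh — 7–2, Pham advances.
Round 3: Pham vs Park — 8–1, Pham advances.
Round 4: Pham vs Weber — 6–3, Pham advances.
Pham survives the agenda.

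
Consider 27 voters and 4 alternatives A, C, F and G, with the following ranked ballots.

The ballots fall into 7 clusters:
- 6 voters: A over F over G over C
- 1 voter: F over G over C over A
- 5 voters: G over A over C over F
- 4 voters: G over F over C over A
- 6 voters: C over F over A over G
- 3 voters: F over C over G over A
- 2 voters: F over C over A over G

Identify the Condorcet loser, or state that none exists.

none

Head-to-head results (27 voters):
A vs C: C, 16–11.
A vs F: A is ranked higher on 6+5 = 11 ballots, F on 16. F wins 16–11.
A vs G: A wins 14–13.
C vs F: F wins 16–11.
C vs G: 6+3+2 = 11 for C, 16 for G — G by 16–11.
F vs G: 6+1+6+3+2 = 18 for F, 9 for G — F by 18–9.
Each alternative has at least one pairwise win (A beats G; C beats A; F beats A; G beats C) — no Condorcet loser.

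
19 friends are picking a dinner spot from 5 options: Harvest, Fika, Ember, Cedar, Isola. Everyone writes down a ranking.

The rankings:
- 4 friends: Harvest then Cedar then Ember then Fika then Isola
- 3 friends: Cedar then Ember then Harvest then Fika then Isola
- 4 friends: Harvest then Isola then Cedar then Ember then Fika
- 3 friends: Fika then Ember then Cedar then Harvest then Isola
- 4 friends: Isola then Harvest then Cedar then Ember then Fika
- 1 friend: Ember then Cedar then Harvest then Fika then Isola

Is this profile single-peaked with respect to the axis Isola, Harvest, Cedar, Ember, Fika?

Axis positions: Isola=1, Harvest=2, Cedar=3, Ember=4, Fika=5.
Cluster 1 (peak Harvest at position 2): ranking walks positions 2-3-4-5-1, expanding outward from the peak — single-peaked.
Cluster 2 (peak Cedar at position 3): ranking walks positions 3-4-2-5-1, expanding outward from the peak — single-peaked.
Cluster 3 (peak Harvest at position 2): ranking walks positions 2-1-3-4-5, expanding outward from the peak — single-peaked.
Cluster 4 (peak Fika at position 5): ranking walks positions 5-4-3-2-1, expanding outward from the peak — single-peaked.
Cluster 5 (peak Isola at position 1): ranking walks positions 1-2-3-4-5, expanding outward from the peak — single-peaked.
Cluster 6 (peak Ember at position 4): ranking walks positions 4-3-2-5-1, expanding outward from the peak — single-peaked.
Every ranking is single-peaked on this axis.

yes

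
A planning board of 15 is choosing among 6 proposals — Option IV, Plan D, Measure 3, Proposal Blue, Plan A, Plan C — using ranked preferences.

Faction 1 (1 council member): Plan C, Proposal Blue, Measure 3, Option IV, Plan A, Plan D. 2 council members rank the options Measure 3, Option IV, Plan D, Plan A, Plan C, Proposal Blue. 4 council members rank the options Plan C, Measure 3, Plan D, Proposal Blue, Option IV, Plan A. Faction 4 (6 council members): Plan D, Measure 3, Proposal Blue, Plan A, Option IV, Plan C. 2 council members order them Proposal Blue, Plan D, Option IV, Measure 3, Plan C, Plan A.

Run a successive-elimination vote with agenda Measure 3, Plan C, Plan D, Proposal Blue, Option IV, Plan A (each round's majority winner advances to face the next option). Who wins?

Round 1: Measure 3 vs Plan C — 10–5, Measure 3 advances.
Round 2: Measure 3 vs Plan D — 7–8, Plan D advances.
Round 3: Plan D vs Proposal Blue — 12–3, Plan D advances.
Round 4: Plan D vs Option IV — 12–3, Plan D advances.
Round 5: Plan D vs Plan A — 14–1, Plan D advances.
Plan D survives the agenda.

Plan D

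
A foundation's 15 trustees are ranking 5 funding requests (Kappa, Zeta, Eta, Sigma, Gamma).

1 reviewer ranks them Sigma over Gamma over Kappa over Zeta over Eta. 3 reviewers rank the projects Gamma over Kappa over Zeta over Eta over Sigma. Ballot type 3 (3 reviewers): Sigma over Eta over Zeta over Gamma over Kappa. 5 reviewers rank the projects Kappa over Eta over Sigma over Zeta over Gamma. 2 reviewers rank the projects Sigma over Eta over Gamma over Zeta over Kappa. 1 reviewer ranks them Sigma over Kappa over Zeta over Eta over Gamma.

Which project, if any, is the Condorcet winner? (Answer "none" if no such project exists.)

none

Check each pair by majority over 15 ballots:
Kappa vs Zeta: Kappa, 10–5.
Kappa–Eta: Kappa 10–5.
Kappa vs Sigma: Kappa wins 8–7.
Kappa vs Gamma: Gamma, 9–6.
Zeta vs Eta: Eta, 10–5.
Zeta vs Sigma: Sigma, 12–3.
Zeta vs Gamma: Zeta, 9–6.
Eta–Sigma: Eta 8–7.
Eta–Gamma: Eta 11–4.
Sigma vs Gamma: Sigma, 12–3.
Every project loses at least once (Kappa loses to Gamma; Zeta loses to Kappa; Eta loses to Kappa; Sigma loses to Kappa; Gamma loses to Zeta). The majority relation contains the cycle Kappa > Zeta > Gamma > Kappa, so there is no Condorcet winner.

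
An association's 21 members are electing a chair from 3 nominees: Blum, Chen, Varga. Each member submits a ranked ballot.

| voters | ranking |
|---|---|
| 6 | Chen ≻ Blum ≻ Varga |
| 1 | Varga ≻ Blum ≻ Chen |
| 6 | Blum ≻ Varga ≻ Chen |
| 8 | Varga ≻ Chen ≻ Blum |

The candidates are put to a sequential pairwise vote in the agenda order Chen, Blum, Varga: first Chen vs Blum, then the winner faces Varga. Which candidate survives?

Varga

Round 1: Chen vs Blum — 14–7, Chen advances.
Round 2: Chen vs Varga — 6–15, Varga advances.
The agenda winner is Varga.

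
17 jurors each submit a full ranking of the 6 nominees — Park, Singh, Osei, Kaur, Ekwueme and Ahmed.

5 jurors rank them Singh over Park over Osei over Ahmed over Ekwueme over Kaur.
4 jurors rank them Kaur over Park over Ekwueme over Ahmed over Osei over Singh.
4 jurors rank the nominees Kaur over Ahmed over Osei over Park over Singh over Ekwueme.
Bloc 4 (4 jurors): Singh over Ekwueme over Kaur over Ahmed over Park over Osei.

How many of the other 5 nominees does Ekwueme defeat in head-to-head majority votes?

Ekwueme against each rival (17 jurors):
Ekwueme vs Park: Park, 13–4.
Ekwueme vs Singh: Singh, 13–4.
Ekwueme vs Osei: Ekwueme is ranked higher on 4+4 = 8 ballots, Osei on 9. Osei wins 9–8.
Ekwueme–Kaur: Ekwueme 9–8.
Ekwueme vs Ahmed: Ekwueme preferred on 4+4 = 8 ballots; Ahmed wins 9–8.
Ekwueme beats Kaur; loses to Park, Singh, Osei, Ahmed — 1 pairwise win.

1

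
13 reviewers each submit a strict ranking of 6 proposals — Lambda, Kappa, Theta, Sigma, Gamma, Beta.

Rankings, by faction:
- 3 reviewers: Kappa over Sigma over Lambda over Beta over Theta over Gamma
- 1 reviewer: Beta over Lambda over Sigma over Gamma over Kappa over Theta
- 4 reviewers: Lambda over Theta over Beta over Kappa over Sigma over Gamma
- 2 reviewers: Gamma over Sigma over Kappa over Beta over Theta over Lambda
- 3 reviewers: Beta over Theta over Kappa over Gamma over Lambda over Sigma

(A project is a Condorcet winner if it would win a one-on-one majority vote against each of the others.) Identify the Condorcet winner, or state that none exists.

Check each pair by majority over 13 ballots:
Lambda vs Kappa: 5 to 8, Kappa.
Lambda vs Theta: 8 to 5, Lambda.
Lambda vs Sigma: 1+4+3 = 8 for Lambda, 5 for Sigma — Lambda by 8–5.
Lambda vs Gamma: Lambda preferred on 3+1+4 = 8 ballots; Lambda wins 8–5.
Lambda vs Beta: 3+4 = 7 for Lambda, 6 for Beta — Lambda by 7–6.
Kappa vs Theta: 6 to 7, Theta.
Kappa vs Sigma: Kappa is ranked higher on 3+4+3 = 10 ballots, Sigma on 3. Kappa wins 10–3.
Kappa vs Gamma: Kappa is ranked higher on 3+4+3 = 10 ballots, Gamma on 3. Kappa wins 10–3.
Kappa vs Beta: 3+2 = 5 for Kappa, 8 for Beta — Beta by 8–5.
Theta vs Sigma: 4+3 = 7 for Theta, 6 for Sigma — Theta by 7–6.
Theta vs Gamma: Theta preferred on 3+4+3 = 10 ballots; Theta wins 10–3.
Theta vs Beta: Theta is ranked higher on 4 ballots, Beta on 9. Beta wins 9–4.
Sigma vs Gamma: Sigma is ranked higher on 3+1+4 = 8 ballots, Gamma on 5. Sigma wins 8–5.
Sigma vs Beta: 3+2 = 5 for Sigma, 8 for Beta — Beta by 8–5.
Gamma vs Beta: 2 to 11, Beta.
Each project drops at least one matchup (Lambda loses to Kappa; Kappa loses to Theta; Theta loses to Lambda; Sigma loses to Lambda; Gamma loses to Lambda; Beta loses to Lambda); the cycle Lambda → Theta → Kappa → Lambda rules out a Condorcet winner.

none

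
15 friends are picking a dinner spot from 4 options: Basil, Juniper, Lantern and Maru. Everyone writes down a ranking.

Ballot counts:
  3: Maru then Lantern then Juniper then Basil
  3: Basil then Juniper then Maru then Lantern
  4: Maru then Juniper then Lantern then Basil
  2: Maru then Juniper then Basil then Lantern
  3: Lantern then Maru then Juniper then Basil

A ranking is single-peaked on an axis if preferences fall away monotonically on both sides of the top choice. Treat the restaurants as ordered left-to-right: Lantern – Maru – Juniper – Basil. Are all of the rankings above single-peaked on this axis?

Axis positions: Lantern=1, Maru=2, Juniper=3, Basil=4.
Type 1 (peak Maru at position 2): ranking walks positions 2-1-3-4, expanding outward from the peak — single-peaked.
Type 2 (peak Basil at position 4): ranking walks positions 4-3-2-1, expanding outward from the peak — single-peaked.
Type 3 (peak Maru at position 2): ranking walks positions 2-3-1-4, expanding outward from the peak — single-peaked.
Type 4 (peak Maru at position 2): ranking walks positions 2-3-4-1, expanding outward from the peak — single-peaked.
Type 5 (peak Lantern at position 1): ranking walks positions 1-2-3-4, expanding outward from the peak — single-peaked.
Every ranking is single-peaked on this axis.

yes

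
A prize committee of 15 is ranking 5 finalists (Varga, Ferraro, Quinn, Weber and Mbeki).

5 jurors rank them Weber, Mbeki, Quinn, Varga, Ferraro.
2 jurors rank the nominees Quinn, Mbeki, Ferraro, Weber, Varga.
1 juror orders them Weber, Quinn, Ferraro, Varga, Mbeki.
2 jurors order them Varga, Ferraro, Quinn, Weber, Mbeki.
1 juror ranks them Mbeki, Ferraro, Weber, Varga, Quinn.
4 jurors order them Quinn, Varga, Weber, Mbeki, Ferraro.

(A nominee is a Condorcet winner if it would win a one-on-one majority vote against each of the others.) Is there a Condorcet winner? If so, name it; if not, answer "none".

Quinn

Pairwise majorities:
Varga vs Ferraro: Varga preferred on 5+2+4 = 11 ballots; Varga wins 11–4.
Varga vs Quinn: 2+1 = 3 for Varga, 12 for Quinn — Quinn by 12–3.
Varga vs Weber: Weber wins 9–6.
Varga–Mbeki: Mbeki 8–7.
Ferraro vs Quinn: Quinn wins 12–3.
Ferraro vs Weber: Weber wins 10–5.
Ferraro vs Mbeki: Mbeki wins 12–3.
Quinn–Weber: Quinn 8–7.
Quinn vs Mbeki: Quinn is ranked higher on 2+1+2+4 = 9 ballots, Mbeki on 6. Quinn wins 9–6.
Weber vs Mbeki: Weber, 12–3.
Only Quinn has no losses; Quinn is the Condorcet winner.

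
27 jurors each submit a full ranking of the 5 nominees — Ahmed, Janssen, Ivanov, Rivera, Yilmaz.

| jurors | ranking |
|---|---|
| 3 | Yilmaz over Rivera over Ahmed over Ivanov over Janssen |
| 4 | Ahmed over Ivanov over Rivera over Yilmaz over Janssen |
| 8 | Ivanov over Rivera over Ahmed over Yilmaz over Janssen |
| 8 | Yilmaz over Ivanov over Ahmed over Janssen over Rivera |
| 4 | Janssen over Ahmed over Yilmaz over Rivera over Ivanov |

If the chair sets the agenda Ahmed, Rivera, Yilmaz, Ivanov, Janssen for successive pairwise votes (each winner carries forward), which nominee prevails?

Round 1: Ahmed vs Rivera — 16–11, Ahmed advances.
Round 2: Ahmed vs Yilmaz — 16–11, Ahmed advances.
Round 3: Ahmed vs Ivanov — 11–16, Ivanov advances.
Round 4: Ivanov vs Janssen — 23–4, Ivanov advances.
Ivanov survives the agenda.

Ivanov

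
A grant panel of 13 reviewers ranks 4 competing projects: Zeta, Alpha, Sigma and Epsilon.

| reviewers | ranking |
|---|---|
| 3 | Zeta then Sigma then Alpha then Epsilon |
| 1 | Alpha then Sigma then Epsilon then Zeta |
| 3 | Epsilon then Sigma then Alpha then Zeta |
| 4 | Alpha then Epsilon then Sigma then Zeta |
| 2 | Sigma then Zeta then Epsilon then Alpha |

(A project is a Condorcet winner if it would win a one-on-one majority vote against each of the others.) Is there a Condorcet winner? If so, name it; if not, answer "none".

Head-to-head results (13 reviewers):
Zeta–Alpha: Alpha 8–5.
Zeta vs Sigma: 3 to 10, Sigma.
Zeta–Epsilon: Epsilon 8–5.
Alpha vs Sigma: 5 to 8, Sigma.
Alpha vs Epsilon: Alpha, 8–5.
Sigma vs Epsilon: Epsilon, 7–6.
Every project loses at least once (Zeta loses to Alpha; Alpha loses to Sigma; Sigma loses to Epsilon; Epsilon loses to Alpha). The majority relation contains the cycle Alpha beats Epsilon beats Sigma beats Alpha, so there is no Condorcet winner.

none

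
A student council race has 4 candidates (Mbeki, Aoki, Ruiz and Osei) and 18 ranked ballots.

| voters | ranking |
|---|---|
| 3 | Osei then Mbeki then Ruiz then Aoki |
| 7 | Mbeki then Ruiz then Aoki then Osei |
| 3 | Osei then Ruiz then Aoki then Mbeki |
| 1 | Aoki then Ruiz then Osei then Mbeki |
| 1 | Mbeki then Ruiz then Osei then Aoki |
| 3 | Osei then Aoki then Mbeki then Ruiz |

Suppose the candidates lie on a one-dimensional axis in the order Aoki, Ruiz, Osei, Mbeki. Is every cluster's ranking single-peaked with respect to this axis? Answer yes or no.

Axis positions: Aoki=1, Ruiz=2, Osei=3, Mbeki=4.
Cluster 1 (peak Osei at position 3): ranking walks positions 3-4-2-1, expanding outward from the peak — single-peaked.
Cluster 2: ranking walks positions 4-2-1-3; Ruiz is ranked above Osei even though Osei lies between Ruiz and the peak Mbeki on the axis — preferences dip and rise again. Not single-peaked.
Cluster 3 (peak Osei at position 3): ranking walks positions 3-2-1-4, expanding outward from the peak — single-peaked.
Cluster 4 (peak Aoki at position 1): ranking walks positions 1-2-3-4, expanding outward from the peak — single-peaked.
Cluster 5: ranking walks positions 4-2-3-1; Ruiz is ranked above Osei even though Osei lies between Ruiz and the peak Mbeki on the axis — preferences dip and rise again. Not single-peaked.
Cluster 6: ranking walks positions 3-1-4-2; Aoki is ranked above Ruiz even though Ruiz lies between Aoki and the peak Osei on the axis — preferences dip and rise again. Not single-peaked.
Cluster 2 violates single-peakedness, so the profile is not single-peaked on this axis.

no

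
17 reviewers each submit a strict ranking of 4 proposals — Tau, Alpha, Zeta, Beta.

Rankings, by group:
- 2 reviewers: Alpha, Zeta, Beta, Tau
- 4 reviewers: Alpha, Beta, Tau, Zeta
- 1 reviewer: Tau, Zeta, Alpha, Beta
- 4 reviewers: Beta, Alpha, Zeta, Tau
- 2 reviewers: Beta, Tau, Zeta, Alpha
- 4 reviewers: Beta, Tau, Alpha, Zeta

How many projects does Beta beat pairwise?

Beta against each rival (17 reviewers):
Beta vs Tau: Beta is ranked higher on 2+4+4+2+4 = 16 ballots, Tau on 1. Beta wins 16–1.
Beta vs Alpha: 4+2+4 = 10 for Beta, 7 for Alpha — Beta by 10–7.
Beta vs Zeta: 14 to 3, Beta.
Beta beats Tau, Alpha, Zeta — 3 pairwise wins.

3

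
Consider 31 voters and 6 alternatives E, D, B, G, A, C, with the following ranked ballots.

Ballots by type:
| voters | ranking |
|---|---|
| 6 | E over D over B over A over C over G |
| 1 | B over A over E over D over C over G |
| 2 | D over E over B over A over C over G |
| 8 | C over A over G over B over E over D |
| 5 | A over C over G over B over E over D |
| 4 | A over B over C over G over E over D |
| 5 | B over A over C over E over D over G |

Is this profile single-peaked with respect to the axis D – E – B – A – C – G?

Axis positions: D=1, E=2, B=3, A=4, C=5, G=6.
Type 1 (peak E at position 2): ranking walks positions 2-1-3-4-5-6, expanding outward from the peak — single-peaked.
Type 2 (peak B at position 3): ranking walks positions 3-4-2-1-5-6, expanding outward from the peak — single-peaked.
Type 3 (peak D at position 1): ranking walks positions 1-2-3-4-5-6, expanding outward from the peak — single-peaked.
Type 4 (peak C at position 5): ranking walks positions 5-4-6-3-2-1, expanding outward from the peak — single-peaked.
Type 5 (peak A at position 4): ranking walks positions 4-5-6-3-2-1, expanding outward from the peak — single-peaked.
Type 6 (peak A at position 4): ranking walks positions 4-3-5-6-2-1, expanding outward from the peak — single-peaked.
Type 7 (peak B at position 3): ranking walks positions 3-4-5-2-1-6, expanding outward from the peak — single-peaked.
Every ranking is single-peaked on this axis.

yes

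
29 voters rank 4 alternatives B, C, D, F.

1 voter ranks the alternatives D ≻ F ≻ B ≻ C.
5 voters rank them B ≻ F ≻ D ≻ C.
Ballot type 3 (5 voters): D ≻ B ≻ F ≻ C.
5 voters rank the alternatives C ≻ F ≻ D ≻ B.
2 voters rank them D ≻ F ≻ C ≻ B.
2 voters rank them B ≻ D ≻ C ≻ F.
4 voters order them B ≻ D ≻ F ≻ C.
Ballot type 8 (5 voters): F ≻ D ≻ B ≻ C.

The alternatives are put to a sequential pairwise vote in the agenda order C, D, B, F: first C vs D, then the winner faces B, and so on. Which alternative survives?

F

Round 1: C vs D — 5–24, D advances.
Round 2: D vs B — 18–11, D advances.
Round 3: D vs F — 14–15, F advances.
The agenda winner is F.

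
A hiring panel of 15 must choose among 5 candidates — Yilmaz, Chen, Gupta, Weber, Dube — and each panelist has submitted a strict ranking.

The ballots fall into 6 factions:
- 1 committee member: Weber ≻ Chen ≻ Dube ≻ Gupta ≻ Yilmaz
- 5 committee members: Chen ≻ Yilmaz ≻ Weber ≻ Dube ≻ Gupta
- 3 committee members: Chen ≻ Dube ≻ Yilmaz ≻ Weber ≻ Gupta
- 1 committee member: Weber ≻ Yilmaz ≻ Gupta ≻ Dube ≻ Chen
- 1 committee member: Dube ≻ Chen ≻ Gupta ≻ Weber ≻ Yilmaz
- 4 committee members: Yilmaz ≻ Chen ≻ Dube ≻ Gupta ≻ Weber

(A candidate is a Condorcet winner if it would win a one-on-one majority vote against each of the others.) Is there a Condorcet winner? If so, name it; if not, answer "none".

Chen

Head-to-head results (15 committee members):
Yilmaz vs Chen: Yilmaz is ranked higher on 1+4 = 5 ballots, Chen on 10. Chen wins 10–5.
Yilmaz vs Gupta: Yilmaz is ranked higher on 5+3+1+4 = 13 ballots, Gupta on 2. Yilmaz wins 13–2.
Yilmaz vs Weber: 12 to 3, Yilmaz.
Yilmaz vs Dube: Yilmaz is ranked higher on 5+1+4 = 10 ballots, Dube on 5. Yilmaz wins 10–5.
Chen vs Gupta: Chen preferred on 1+5+3+1+4 = 14 ballots; Chen wins 14–1.
Chen vs Weber: Chen is ranked higher on 5+3+1+4 = 13 ballots, Weber on 2. Chen wins 13–2.
Chen vs Dube: 13 to 2, Chen.
Gupta vs Weber: Gupta preferred on 1+4 = 5 ballots; Weber wins 10–5.
Gupta vs Dube: Gupta is ranked higher on 1 ballot, Dube on 14. Dube wins 14–1.
Weber vs Dube: Weber is ranked higher on 1+5+1 = 7 ballots, Dube on 8. Dube wins 8–7.
Only Chen has no losses; Chen is the Condorcet winner.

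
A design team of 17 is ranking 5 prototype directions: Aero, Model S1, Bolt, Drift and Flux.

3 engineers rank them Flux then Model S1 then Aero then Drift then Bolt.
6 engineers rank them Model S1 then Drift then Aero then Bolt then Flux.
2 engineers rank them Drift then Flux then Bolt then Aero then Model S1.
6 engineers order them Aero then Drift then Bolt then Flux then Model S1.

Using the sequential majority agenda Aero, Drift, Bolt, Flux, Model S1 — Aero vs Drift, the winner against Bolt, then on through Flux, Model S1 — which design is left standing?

Round 1: Aero vs Drift — 9–8, Aero advances.
Round 2: Aero vs Bolt — 15–2, Aero advances.
Round 3: Aero vs Flux — 12–5, Aero advances.
Round 4: Aero vs Model S1 — 8–9, Model S1 advances.
The agenda winner is Model S1.

Model S1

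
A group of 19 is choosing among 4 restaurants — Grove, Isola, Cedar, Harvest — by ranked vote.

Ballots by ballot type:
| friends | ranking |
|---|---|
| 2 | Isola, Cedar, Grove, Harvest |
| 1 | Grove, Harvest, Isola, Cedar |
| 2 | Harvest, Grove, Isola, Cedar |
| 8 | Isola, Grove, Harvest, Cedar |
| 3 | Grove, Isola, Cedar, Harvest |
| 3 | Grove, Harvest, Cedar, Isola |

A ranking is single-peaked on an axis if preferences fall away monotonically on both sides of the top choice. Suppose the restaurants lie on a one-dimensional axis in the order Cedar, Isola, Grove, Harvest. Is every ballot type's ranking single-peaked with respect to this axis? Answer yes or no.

Axis positions: Cedar=1, Isola=2, Grove=3, Harvest=4.
Ballot type 1 (peak Isola at position 2): ranking walks positions 2-1-3-4, expanding outward from the peak — single-peaked.
Ballot type 2 (peak Grove at position 3): ranking walks positions 3-4-2-1, expanding outward from the peak — single-peaked.
Ballot type 3 (peak Harvest at position 4): ranking walks positions 4-3-2-1, expanding outward from the peak — single-peaked.
Ballot type 4 (peak Isola at position 2): ranking walks positions 2-3-4-1, expanding outward from the peak — single-peaked.
Ballot type 5 (peak Grove at position 3): ranking walks positions 3-2-1-4, expanding outward from the peak — single-peaked.
Ballot type 6: ranking walks positions 3-4-1-2; Cedar is ranked above Isola even though Isola lies between Cedar and the peak Grove on the axis — preferences dip and rise again. Not single-peaked.
Ballot type 6 violates single-peakedness, so the profile is not single-peaked on this axis.

no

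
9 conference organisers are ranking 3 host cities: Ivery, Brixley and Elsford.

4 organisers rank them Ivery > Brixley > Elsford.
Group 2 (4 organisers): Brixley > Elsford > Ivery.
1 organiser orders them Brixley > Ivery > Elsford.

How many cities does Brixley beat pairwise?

2

Brixley against each rival (9 organisers):
Brixley–Ivery: Brixley 5–4.
Brixley vs Elsford: 9 to 0, Brixley.
Brixley beats Ivery, Elsford — 2 pairwise wins.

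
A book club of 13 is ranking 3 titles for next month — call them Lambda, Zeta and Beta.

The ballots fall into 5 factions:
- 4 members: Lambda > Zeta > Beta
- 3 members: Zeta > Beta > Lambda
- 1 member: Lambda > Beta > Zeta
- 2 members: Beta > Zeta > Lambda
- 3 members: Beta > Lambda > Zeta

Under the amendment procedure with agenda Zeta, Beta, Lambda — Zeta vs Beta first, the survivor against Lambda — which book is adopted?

Round 1: Zeta vs Beta — 7–6, Zeta advances.
Round 2: Zeta vs Lambda — 5–8, Lambda advances.
Lambda survives the agenda.

Lambda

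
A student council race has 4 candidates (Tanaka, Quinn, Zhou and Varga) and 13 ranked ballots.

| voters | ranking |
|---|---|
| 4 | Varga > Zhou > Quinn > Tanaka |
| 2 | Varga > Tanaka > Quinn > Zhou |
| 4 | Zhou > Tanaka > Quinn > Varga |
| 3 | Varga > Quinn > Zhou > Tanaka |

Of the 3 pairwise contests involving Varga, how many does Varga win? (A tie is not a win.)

3

Varga against each rival (13 voters):
Varga vs Tanaka: 4+2+3 = 9 for Varga, 4 for Tanaka — Varga by 9–4.
Varga vs Quinn: Varga wins 9–4.
Varga vs Zhou: Varga, 9–4.
Varga beats Tanaka, Quinn, Zhou — 3 pairwise wins.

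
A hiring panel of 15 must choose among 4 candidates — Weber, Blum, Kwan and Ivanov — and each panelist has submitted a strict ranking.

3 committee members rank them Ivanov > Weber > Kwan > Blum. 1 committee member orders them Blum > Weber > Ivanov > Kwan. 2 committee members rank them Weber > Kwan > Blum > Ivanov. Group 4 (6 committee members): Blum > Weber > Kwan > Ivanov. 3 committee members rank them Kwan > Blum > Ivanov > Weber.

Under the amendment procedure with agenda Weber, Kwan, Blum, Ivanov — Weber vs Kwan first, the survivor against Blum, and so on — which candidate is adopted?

Blum

Round 1: Weber vs Kwan — 12–3, Weber advances.
Round 2: Weber vs Blum — 5–10, Blum advances.
Round 3: Blum vs Ivanov — 12–3, Blum advances.
The agenda winner is Blum.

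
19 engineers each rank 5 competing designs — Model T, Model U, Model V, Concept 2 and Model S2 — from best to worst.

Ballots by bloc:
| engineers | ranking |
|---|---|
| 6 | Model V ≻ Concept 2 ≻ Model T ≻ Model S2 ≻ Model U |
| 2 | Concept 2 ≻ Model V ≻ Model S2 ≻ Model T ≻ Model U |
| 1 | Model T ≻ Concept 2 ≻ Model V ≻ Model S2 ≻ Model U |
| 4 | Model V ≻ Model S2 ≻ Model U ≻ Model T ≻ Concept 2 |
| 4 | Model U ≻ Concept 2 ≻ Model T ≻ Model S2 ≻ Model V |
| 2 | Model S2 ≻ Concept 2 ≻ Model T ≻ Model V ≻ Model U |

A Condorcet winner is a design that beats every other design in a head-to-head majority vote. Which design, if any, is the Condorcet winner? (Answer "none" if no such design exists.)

Pairwise majorities:
Model T vs Model U: Model T, 11–8.
Model T vs Model V: Model V wins 12–7.
Model T–Concept 2: Concept 2 14–5.
Model T–Model S2: Model T 11–8.
Model U–Model V: Model V 15–4.
Model U vs Concept 2: Concept 2 wins 11–8.
Model U vs Model S2: Model S2, 15–4.
Model V vs Concept 2: Model V wins 10–9.
Model V vs Model S2: Model V, 13–6.
Concept 2 vs Model S2: Concept 2 wins 13–6.
Model V beats each of Model T, Model U, Concept 2, Model S2 — Model V is the Condorcet winner.

Model V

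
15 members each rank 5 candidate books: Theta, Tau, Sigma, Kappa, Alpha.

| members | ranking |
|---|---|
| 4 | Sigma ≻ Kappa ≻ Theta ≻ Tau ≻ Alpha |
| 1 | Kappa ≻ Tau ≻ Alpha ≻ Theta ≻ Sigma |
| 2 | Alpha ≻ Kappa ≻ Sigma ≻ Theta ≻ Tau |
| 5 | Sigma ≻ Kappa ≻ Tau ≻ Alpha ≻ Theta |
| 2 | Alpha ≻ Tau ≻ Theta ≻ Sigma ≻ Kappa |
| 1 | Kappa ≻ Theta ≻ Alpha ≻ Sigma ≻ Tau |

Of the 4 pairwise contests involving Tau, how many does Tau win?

2

Tau against each rival (15 members):
Tau vs Theta: 8 to 7, Tau.
Tau vs Sigma: Sigma wins 12–3.
Tau vs Kappa: Tau is ranked higher on 2 ballots, Kappa on 13. Kappa wins 13–2.
Tau vs Alpha: 10 to 5, Tau.
Tau beats Theta, Alpha; loses to Sigma, Kappa — 2 pairwise wins.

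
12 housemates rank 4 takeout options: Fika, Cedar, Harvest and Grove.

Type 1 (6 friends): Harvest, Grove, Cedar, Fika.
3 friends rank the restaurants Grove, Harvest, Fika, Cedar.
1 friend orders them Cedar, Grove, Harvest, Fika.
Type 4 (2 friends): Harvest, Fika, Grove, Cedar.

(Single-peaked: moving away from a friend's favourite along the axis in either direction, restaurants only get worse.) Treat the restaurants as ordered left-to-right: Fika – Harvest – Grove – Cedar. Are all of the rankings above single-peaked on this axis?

yes

Axis positions: Fika=1, Harvest=2, Grove=3, Cedar=4.
Type 1 (peak Harvest at position 2): ranking walks positions 2-3-4-1, expanding outward from the peak — single-peaked.
Type 2 (peak Grove at position 3): ranking walks positions 3-2-1-4, expanding outward from the peak — single-peaked.
Type 3 (peak Cedar at position 4): ranking walks positions 4-3-2-1, expanding outward from the peak — single-peaked.
Type 4 (peak Harvest at position 2): ranking walks positions 2-1-3-4, expanding outward from the peak — single-peaked.
Every ranking is single-peaked on this axis.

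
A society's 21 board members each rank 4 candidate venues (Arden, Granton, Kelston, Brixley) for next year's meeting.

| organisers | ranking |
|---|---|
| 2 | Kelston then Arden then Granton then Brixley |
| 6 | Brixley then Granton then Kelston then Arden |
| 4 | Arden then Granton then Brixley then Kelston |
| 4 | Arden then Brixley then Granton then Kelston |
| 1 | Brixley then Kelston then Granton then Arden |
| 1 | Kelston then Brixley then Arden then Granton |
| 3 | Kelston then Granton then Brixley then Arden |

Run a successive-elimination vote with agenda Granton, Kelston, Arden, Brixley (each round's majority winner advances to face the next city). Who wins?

Brixley

Round 1: Granton vs Kelston — 14–7, Granton advances.
Round 2: Granton vs Arden — 10–11, Arden advances.
Round 3: Arden vs Brixley — 10–11, Brixley advances.
Brixley survives the agenda.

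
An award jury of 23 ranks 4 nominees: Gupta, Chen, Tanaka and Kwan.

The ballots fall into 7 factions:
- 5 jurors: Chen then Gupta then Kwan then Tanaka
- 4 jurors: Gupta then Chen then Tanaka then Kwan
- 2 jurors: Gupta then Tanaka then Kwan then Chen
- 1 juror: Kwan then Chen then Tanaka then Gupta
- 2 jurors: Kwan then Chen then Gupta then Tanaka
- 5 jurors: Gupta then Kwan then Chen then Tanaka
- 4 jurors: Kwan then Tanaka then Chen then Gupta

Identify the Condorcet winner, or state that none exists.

none

Head-to-head results (23 jurors):
Gupta vs Chen: Gupta is ranked higher on 4+2+5 = 11 ballots, Chen on 12. Chen wins 12–11.
Gupta vs Tanaka: Gupta, 18–5.
Gupta vs Kwan: 5+4+2+5 = 16 for Gupta, 7 for Kwan — Gupta by 16–7.
Chen vs Tanaka: Chen is ranked higher on 5+4+1+2+5 = 17 ballots, Tanaka on 6. Chen wins 17–6.
Chen–Kwan: Kwan 14–9.
Tanaka vs Kwan: Tanaka is ranked higher on 4+2 = 6 ballots, Kwan on 17. Kwan wins 17–6.
Each nominee drops at least one matchup (Gupta loses to Chen; Chen loses to Kwan; Tanaka loses to Gupta; Kwan loses to Gupta); the cycle Gupta beats Kwan beats Chen beats Gupta rules out a Condorcet winner.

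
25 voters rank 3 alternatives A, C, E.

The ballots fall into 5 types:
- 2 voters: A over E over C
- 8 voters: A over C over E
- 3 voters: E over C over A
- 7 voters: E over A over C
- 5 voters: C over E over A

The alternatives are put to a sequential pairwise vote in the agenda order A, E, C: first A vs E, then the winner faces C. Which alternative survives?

Round 1: A vs E — 10–15, E advances.
Round 2: E vs C — 12–13, C advances.
The agenda winner is C.

C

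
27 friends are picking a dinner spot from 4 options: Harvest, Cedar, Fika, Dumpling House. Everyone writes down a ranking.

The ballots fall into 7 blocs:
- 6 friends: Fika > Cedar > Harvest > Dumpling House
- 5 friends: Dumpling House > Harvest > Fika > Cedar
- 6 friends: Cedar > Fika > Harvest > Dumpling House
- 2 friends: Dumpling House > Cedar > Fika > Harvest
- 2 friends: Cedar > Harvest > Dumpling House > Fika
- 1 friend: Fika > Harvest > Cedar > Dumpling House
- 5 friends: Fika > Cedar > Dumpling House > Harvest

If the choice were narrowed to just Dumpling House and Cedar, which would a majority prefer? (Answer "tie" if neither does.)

Ballots ranking Dumpling House above Cedar: 5 + 2 = 7.
Ballots ranking Cedar above Dumpling House: 27 − 7 = 20.
Cedar wins the head-to-head 20–7.

Cedar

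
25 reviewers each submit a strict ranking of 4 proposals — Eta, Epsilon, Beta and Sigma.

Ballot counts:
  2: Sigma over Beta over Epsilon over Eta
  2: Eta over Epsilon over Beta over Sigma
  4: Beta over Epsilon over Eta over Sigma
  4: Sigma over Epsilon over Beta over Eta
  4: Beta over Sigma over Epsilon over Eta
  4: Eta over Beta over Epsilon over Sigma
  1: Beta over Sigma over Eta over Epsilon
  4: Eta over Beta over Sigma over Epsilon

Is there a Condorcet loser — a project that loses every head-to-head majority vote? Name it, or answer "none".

Pairwise majorities:
Eta vs Epsilon: Eta is ranked higher on 2+4+1+4 = 11 ballots, Epsilon on 14. Epsilon wins 14–11.
Eta–Beta: Beta 15–10.
Eta vs Sigma: Eta, 14–11.
Epsilon vs Beta: 2+4 = 6 for Epsilon, 19 for Beta — Beta by 19–6.
Epsilon vs Sigma: 2+4+4 = 10 for Epsilon, 15 for Sigma — Sigma by 15–10.
Beta vs Sigma: 19 to 6, Beta.
Every project wins at least one matchup (Eta beats Sigma; Epsilon beats Eta; Beta beats Eta; Sigma beats Epsilon), so there is no Condorcet loser.

none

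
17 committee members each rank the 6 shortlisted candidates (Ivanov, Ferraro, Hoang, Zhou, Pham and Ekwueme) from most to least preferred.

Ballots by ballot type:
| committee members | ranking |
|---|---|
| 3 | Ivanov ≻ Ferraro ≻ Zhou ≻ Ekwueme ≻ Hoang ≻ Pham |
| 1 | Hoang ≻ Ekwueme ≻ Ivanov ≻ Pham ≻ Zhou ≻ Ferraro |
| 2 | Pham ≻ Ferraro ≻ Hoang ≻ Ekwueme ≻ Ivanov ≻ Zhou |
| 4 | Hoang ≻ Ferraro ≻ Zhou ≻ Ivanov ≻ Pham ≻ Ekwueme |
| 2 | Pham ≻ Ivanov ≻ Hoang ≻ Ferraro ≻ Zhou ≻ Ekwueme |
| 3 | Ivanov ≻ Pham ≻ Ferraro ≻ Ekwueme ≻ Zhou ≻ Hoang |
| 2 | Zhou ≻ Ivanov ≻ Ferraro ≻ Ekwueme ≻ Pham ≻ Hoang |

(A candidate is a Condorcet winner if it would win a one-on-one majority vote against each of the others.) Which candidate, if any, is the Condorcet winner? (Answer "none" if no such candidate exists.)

Ivanov

Head-to-head results (17 committee members):
Ivanov–Ferraro: Ivanov 11–6.
Ivanov vs Hoang: Ivanov, 10–7.
Ivanov vs Zhou: Ivanov, 11–6.
Ivanov vs Pham: Ivanov wins 13–4.
Ivanov–Ekwueme: Ivanov 14–3.
Ferraro vs Hoang: Ferraro, 10–7.
Ferraro–Zhou: Ferraro 14–3.
Ferraro vs Pham: Ferraro wins 9–8.
Ferraro–Ekwueme: Ferraro 16–1.
Hoang–Zhou: Hoang 9–8.
Hoang vs Pham: Pham wins 9–8.
Hoang vs Ekwueme: Hoang wins 9–8.
Zhou–Pham: Zhou 9–8.
Zhou vs Ekwueme: Zhou, 11–6.
Pham vs Ekwueme: Pham wins 11–6.
Ivanov beats each of Ferraro, Hoang, Zhou, Pham, Ekwueme — Ivanov is the Condorcet winner.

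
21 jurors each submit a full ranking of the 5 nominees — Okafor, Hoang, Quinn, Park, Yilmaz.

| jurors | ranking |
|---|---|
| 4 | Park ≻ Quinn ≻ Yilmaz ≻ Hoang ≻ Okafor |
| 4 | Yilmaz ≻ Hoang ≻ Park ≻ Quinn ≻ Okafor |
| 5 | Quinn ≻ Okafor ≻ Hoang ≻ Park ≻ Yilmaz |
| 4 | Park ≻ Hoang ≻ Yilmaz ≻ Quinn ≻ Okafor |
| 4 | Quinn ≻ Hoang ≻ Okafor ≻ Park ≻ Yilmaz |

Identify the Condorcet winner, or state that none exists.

Pairwise majorities:
Okafor vs Hoang: 5 for Okafor, 16 for Hoang — Hoang by 16–5.
Okafor vs Quinn: 0 for Okafor, 21 for Quinn — Quinn by 21–0.
Okafor vs Park: Okafor is ranked higher on 5+4 = 9 ballots, Park on 12. Park wins 12–9.
Okafor vs Yilmaz: 5+4 = 9 for Okafor, 12 for Yilmaz — Yilmaz by 12–9.
Hoang vs Quinn: Hoang is ranked higher on 4+4 = 8 ballots, Quinn on 13. Quinn wins 13–8.
Hoang vs Park: Hoang preferred on 4+5+4 = 13 ballots; Hoang wins 13–8.
Hoang vs Yilmaz: Hoang is ranked higher on 5+4+4 = 13 ballots, Yilmaz on 8. Hoang wins 13–8.
Quinn vs Park: 9 to 12, Park.
Quinn vs Yilmaz: Quinn preferred on 4+5+4 = 13 ballots; Quinn wins 13–8.
Park vs Yilmaz: 17 to 4, Park.
No nominee is unbeaten: Okafor loses to Hoang; Hoang loses to Quinn; Quinn loses to Park; Park loses to Hoang; Yilmaz loses to Hoang. In particular Hoang > Park > Quinn > Hoang is a majority cycle — no Condorcet winner exists.

none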